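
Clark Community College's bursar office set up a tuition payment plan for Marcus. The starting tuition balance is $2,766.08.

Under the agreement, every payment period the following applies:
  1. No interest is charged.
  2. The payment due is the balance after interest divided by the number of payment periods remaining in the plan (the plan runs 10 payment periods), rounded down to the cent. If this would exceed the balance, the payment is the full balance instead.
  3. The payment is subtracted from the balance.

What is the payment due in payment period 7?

$276.61

# | Opening | Payment | End bal
1 | $2,766.08 | $276.60 | $2,489.48
2 | $2,489.48 | $276.60 | $2,212.88
3 | $2,212.88 | $276.61 | $1,936.27
4 | $1,936.27 | $276.61 | $1,659.66
5 | $1,659.66 | $276.61 | $1,383.05
6 | $1,383.05 | $276.61 | $1,106.44
7 | $1,106.44 | $276.61 | $829.83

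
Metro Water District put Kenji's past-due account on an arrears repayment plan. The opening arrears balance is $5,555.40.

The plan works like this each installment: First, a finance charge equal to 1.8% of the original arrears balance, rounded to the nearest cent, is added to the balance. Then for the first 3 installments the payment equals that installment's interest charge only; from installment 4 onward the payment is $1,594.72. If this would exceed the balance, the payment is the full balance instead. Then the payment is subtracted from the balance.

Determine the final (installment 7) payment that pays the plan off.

$1,171.24

Installment 1: opening $5,555.40; interest $100.00 → $5,655.40; payment $100.00; balance $5,555.40
Installment 2: opening $5,555.40; interest $100.00 → $5,655.40; payment $100.00; balance $5,555.40
Installment 3: opening $5,555.40; interest $100.00 → $5,655.40; payment $100.00; balance $5,555.40
Installment 4: opening $5,555.40; interest $100.00 → $5,655.40; payment $1,594.72; balance $4,060.68
Installment 5: opening $4,060.68; interest $100.00 → $4,160.68; payment $1,594.72; balance $2,565.96
Installment 6: opening $2,565.96; interest $100.00 → $2,665.96; payment $1,594.72; balance $1,071.24
Installment 7: opening $1,071.24; interest $100.00 → $1,171.24; payment $1,171.24; balance $0.00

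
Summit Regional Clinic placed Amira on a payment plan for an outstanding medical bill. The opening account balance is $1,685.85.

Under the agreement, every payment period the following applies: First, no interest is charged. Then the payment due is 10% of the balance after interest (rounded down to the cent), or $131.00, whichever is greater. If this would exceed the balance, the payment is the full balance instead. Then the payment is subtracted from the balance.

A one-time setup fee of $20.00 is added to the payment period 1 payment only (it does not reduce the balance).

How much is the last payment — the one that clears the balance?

Payment period 1: $1,685.85 − $168.58 (+ $20.00 fee) → $1,517.27
Payment period 2: $1,517.27 − $151.72 → $1,365.55
Payment period 3: $1,365.55 − $136.55 → $1,229.00
Payment period 4: $1,229.00 − $131.00 → $1,098.00
Payment period 5: $1,098.00 − $131.00 → $967.00
Payment period 6: $967.00 − $131.00 → $836.00
Payment period 7: $836.00 − $131.00 → $705.00
Payment period 8: $705.00 − $131.00 → $574.00
Payment period 9: $574.00 − $131.00 → $443.00
Payment period 10: $443.00 − $131.00 → $312.00
Payment period 11: $312.00 − $131.00 → $181.00
Payment period 12: $181.00 − $131.00 → $50.00
Payment period 13: $50.00 − $50.00 → $0.00

$50.00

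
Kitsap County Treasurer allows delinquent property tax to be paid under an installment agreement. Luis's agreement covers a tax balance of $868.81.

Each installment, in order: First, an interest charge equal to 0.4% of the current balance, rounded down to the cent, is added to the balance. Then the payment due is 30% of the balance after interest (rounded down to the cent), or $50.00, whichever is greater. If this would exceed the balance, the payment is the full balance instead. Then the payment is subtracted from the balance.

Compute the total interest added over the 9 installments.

Installment 1: $868.81 +$3.47 interest = $872.28; pay $261.68 → $610.60
Installment 2: $610.60 +$2.44 interest = $613.04; pay $183.91 → $429.13
Installment 3: $429.13 +$1.71 interest = $430.84; pay $129.25 → $301.59
Installment 4: $301.59 +$1.20 interest = $302.79; pay $90.83 → $211.96
Installment 5: $211.96 +$0.84 interest = $212.80; pay $63.84 → $148.96
Installment 6: $148.96 +$0.59 interest = $149.55; pay $50.00 → $99.55
Installment 7: $99.55 +$0.39 interest = $99.94; pay $50.00 → $49.94
Installment 8: $49.94 +$0.19 interest = $50.13; pay $50.00 → $0.13
Installment 9: $0.13 +$0.00 interest = $0.13; pay $0.13 → $0.00
Total interest: $3.47 + $2.44 + $1.71 + $1.20 + $0.84 + $0.59 + $0.39 + $0.19 + $0.00 = $10.83

$10.83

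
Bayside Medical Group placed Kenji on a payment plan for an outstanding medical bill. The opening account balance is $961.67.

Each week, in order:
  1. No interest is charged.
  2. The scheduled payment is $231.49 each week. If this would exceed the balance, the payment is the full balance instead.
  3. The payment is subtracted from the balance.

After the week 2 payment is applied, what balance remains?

# | Opening | Payment | End bal
1 | $961.67 | $231.49 | $730.18
2 | $730.18 | $231.49 | $498.69

$498.69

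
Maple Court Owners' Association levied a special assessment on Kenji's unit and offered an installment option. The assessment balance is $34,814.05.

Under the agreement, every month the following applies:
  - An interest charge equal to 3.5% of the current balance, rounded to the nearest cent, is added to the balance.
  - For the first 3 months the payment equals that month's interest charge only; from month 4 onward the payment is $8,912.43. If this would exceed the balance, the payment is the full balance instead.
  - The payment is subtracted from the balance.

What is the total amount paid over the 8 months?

$41,773.18

# | Opening | Interest | Payment | End bal
1 | $34,814.05 | $1,218.49 | $1,218.49 | $34,814.05
2 | $34,814.05 | $1,218.49 | $1,218.49 | $34,814.05
3 | $34,814.05 | $1,218.49 | $1,218.49 | $34,814.05
4 | $34,814.05 | $1,218.49 | $8,912.43 | $27,120.11
5 | $27,120.11 | $949.20 | $8,912.43 | $19,156.88
6 | $19,156.88 | $670.49 | $8,912.43 | $10,914.94
7 | $10,914.94 | $382.02 | $8,912.43 | $2,384.53
8 | $2,384.53 | $83.46 | $2,467.99 | $0.00
Total paid: $41,773.18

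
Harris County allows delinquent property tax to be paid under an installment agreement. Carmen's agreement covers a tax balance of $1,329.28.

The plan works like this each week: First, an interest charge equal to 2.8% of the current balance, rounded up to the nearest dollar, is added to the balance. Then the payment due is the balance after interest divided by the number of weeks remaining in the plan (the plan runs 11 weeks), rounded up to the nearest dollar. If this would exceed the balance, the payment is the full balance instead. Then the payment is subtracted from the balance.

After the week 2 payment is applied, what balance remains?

# | Opening | Interest | Payment | End bal
1 | $1,329.28 | $38.00 | $125.00 | $1,242.28
2 | $1,242.28 | $35.00 | $128.00 | $1,149.28

$1,149.28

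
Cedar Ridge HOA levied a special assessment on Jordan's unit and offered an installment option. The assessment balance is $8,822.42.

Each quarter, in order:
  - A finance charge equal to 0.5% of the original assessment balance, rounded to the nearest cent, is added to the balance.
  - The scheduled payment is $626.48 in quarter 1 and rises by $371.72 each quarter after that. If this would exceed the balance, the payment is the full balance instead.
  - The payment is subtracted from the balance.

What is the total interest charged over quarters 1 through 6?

Quarter 1: $8,822.42 +$44.11 interest = $8,866.53; pay $626.48 → $8,240.05
Quarter 2: $8,240.05 +$44.11 interest = $8,284.16; pay $998.20 → $7,285.96
Quarter 3: $7,285.96 +$44.11 interest = $7,330.07; pay $1,369.92 → $5,960.15
Quarter 4: $5,960.15 +$44.11 interest = $6,004.26; pay $1,741.64 → $4,262.62
Quarter 5: $4,262.62 +$44.11 interest = $4,306.73; pay $2,113.36 → $2,193.37
Quarter 6: $2,193.37 +$44.11 interest = $2,237.48; pay $2,237.48 → $0.00
Total interest: $44.11 + $44.11 + $44.11 + $44.11 + $44.11 + $44.11 = $264.66

$264.66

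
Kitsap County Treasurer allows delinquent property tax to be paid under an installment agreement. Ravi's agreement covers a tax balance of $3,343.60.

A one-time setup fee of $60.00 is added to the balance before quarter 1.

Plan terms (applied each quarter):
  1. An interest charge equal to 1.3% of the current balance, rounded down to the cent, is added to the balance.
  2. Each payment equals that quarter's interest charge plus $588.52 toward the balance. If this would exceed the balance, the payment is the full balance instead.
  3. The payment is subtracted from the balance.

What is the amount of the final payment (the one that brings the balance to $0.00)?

Quarter 1: $3,403.60 +$44.24 interest = $3,447.84; pay $632.76 → $2,815.08
Quarter 2: $2,815.08 +$36.59 interest = $2,851.67; pay $625.11 → $2,226.56
Quarter 3: $2,226.56 +$28.94 interest = $2,255.50; pay $617.46 → $1,638.04
Quarter 4: $1,638.04 +$21.29 interest = $1,659.33; pay $609.81 → $1,049.52
Quarter 5: $1,049.52 +$13.64 interest = $1,063.16; pay $602.16 → $461.00
Quarter 6: $461.00 +$5.99 interest = $466.99; pay $466.99 → $0.00

$466.99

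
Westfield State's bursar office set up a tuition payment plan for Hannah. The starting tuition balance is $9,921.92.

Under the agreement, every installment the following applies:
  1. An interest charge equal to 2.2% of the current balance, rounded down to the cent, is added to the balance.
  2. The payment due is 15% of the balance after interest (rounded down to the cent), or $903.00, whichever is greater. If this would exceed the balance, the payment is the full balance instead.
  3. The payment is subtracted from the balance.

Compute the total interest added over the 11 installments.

$1,212.57

Installment 1: $9,921.92 +$218.28 interest = $10,140.20; pay $1,521.03 → $8,619.17
Installment 2: $8,619.17 +$189.62 interest = $8,808.79; pay $1,321.31 → $7,487.48
Installment 3: $7,487.48 +$164.72 interest = $7,652.20; pay $1,147.83 → $6,504.37
Installment 4: $6,504.37 +$143.09 interest = $6,647.46; pay $997.11 → $5,650.35
Installment 5: $5,650.35 +$124.30 interest = $5,774.65; pay $903.00 → $4,871.65
Installment 6: $4,871.65 +$107.17 interest = $4,978.82; pay $903.00 → $4,075.82
Installment 7: $4,075.82 +$89.66 interest = $4,165.48; pay $903.00 → $3,262.48
Installment 8: $3,262.48 +$71.77 interest = $3,334.25; pay $903.00 → $2,431.25
Installment 9: $2,431.25 +$53.48 interest = $2,484.73; pay $903.00 → $1,581.73
Installment 10: $1,581.73 +$34.79 interest = $1,616.52; pay $903.00 → $713.52
Installment 11: $713.52 +$15.69 interest = $729.21; pay $729.21 → $0.00
Total interest: $218.28 + $189.62 + $164.72 + $143.09 + $124.30 + $107.17 + $89.66 + $71.77 + $53.48 + $34.79 + $15.69 = $1,212.57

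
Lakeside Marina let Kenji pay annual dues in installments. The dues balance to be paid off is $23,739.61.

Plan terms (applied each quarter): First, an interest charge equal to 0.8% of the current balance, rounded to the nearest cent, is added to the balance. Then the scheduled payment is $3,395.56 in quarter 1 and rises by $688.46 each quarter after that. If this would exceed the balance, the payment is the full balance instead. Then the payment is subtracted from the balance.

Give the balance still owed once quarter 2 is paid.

# | Opening | Interest | Payment | End bal
1 | $23,739.61 | $189.92 | $3,395.56 | $20,533.97
2 | $20,533.97 | $164.27 | $4,084.02 | $16,614.22

$16,614.22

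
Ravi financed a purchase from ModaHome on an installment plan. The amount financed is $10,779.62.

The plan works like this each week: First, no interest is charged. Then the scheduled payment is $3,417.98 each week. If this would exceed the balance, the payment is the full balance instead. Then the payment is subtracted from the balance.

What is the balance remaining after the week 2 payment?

$3,943.66

Week 1: $10,779.62 − $3,417.98 → $7,361.64
Week 2: $7,361.64 − $3,417.98 → $3,943.66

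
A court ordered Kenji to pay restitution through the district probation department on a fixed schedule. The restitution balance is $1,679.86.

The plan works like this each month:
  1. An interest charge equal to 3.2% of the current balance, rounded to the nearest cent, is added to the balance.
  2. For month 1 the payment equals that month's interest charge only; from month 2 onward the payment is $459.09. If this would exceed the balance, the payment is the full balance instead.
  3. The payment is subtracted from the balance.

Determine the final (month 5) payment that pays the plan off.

$438.11

Month 1: opening $1,679.86; interest $53.76 → $1,733.62; payment $53.76; balance $1,679.86
Month 2: opening $1,679.86; interest $53.76 → $1,733.62; payment $459.09; balance $1,274.53
Month 3: opening $1,274.53; interest $40.78 → $1,315.31; payment $459.09; balance $856.22
Month 4: opening $856.22; interest $27.40 → $883.62; payment $459.09; balance $424.53
Month 5: opening $424.53; interest $13.58 → $438.11; payment $438.11; balance $0.00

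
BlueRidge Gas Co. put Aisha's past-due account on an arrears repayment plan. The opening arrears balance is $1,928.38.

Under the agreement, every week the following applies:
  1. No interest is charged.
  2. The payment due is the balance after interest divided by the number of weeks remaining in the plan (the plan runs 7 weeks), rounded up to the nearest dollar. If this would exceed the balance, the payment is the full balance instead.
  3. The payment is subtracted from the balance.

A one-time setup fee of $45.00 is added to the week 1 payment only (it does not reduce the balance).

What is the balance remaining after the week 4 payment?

$824.38

Week 1: $1,928.38 − $276.00 (+ $45.00 fee) → $1,652.38
Week 2: $1,652.38 − $276.00 → $1,376.38
Week 3: $1,376.38 − $276.00 → $1,100.38
Week 4: $1,100.38 − $276.00 → $824.38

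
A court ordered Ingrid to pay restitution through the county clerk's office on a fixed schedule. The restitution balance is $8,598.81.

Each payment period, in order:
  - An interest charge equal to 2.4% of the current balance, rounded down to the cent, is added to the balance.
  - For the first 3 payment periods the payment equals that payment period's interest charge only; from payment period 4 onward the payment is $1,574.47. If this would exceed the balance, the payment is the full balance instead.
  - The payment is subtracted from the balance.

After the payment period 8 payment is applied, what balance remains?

Payment period 1: opening $8,598.81; interest $206.37 → $8,805.18; payment $206.37; balance $8,598.81
Payment period 2: opening $8,598.81; interest $206.37 → $8,805.18; payment $206.37; balance $8,598.81
Payment period 3: opening $8,598.81; interest $206.37 → $8,805.18; payment $206.37; balance $8,598.81
Payment period 4: opening $8,598.81; interest $206.37 → $8,805.18; payment $1,574.47; balance $7,230.71
Payment period 5: opening $7,230.71; interest $173.53 → $7,404.24; payment $1,574.47; balance $5,829.77
Payment period 6: opening $5,829.77; interest $139.91 → $5,969.68; payment $1,574.47; balance $4,395.21
Payment period 7: opening $4,395.21; interest $105.48 → $4,500.69; payment $1,574.47; balance $2,926.22
Payment period 8: opening $2,926.22; interest $70.22 → $2,996.44; payment $1,574.47; balance $1,421.97

$1,421.97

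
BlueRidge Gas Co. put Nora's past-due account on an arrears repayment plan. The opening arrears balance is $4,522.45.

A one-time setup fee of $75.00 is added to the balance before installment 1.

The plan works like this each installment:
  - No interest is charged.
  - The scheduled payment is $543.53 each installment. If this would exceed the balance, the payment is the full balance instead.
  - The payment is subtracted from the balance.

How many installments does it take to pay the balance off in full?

9

Installment 1: $4,597.45 − $543.53 → $4,053.92
Installment 2: $4,053.92 − $543.53 → $3,510.39
Installment 3: $3,510.39 − $543.53 → $2,966.86
Installment 4: $2,966.86 − $543.53 → $2,423.33
Installment 5: $2,423.33 − $543.53 → $1,879.80
Installment 6: $1,879.80 − $543.53 → $1,336.27
Installment 7: $1,336.27 − $543.53 → $792.74
Installment 8: $792.74 − $543.53 → $249.21
Installment 9: $249.21 − $249.21 → $0.00
Balance reaches $0.00 in installment 9.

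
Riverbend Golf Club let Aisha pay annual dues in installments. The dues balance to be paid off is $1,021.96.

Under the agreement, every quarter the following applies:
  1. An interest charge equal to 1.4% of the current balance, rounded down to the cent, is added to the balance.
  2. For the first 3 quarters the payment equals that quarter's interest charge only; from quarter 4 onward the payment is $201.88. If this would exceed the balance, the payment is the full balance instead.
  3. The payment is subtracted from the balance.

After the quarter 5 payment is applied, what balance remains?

$644.18

Quarter 1: $1,021.96 +$14.30 interest = $1,036.26; pay $14.30 → $1,021.96
Quarter 2: $1,021.96 +$14.30 interest = $1,036.26; pay $14.30 → $1,021.96
Quarter 3: $1,021.96 +$14.30 interest = $1,036.26; pay $14.30 → $1,021.96
Quarter 4: $1,021.96 +$14.30 interest = $1,036.26; pay $201.88 → $834.38
Quarter 5: $834.38 +$11.68 interest = $846.06; pay $201.88 → $644.18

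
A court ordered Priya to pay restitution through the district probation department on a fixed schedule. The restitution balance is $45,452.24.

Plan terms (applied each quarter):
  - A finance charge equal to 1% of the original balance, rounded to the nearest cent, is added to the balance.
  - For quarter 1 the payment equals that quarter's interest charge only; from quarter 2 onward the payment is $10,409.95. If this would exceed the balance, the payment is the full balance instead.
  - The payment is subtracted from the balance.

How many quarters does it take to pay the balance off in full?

Quarter 1: opening $45,452.24; interest $454.52 → $45,906.76; payment $454.52; balance $45,452.24
Quarter 2: opening $45,452.24; interest $454.52 → $45,906.76; payment $10,409.95; balance $35,496.81
Quarter 3: opening $35,496.81; interest $454.52 → $35,951.33; payment $10,409.95; balance $25,541.38
Quarter 4: opening $25,541.38; interest $454.52 → $25,995.90; payment $10,409.95; balance $15,585.95
Quarter 5: opening $15,585.95; interest $454.52 → $16,040.47; payment $10,409.95; balance $5,630.52
Quarter 6: opening $5,630.52; interest $454.52 → $6,085.04; payment $6,085.04; balance $0.00
Balance reaches $0.00 in quarter 6.

6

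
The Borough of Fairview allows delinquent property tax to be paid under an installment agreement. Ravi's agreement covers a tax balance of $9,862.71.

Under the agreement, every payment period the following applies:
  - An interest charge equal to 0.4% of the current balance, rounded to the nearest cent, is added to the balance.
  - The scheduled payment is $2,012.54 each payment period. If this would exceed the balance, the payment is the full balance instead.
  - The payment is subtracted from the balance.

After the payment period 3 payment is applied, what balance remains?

Payment period 1: opening $9,862.71; interest $39.45 → $9,902.16; payment $2,012.54; balance $7,889.62
Payment period 2: opening $7,889.62; interest $31.56 → $7,921.18; payment $2,012.54; balance $5,908.64
Payment period 3: opening $5,908.64; interest $23.63 → $5,932.27; payment $2,012.54; balance $3,919.73

$3,919.73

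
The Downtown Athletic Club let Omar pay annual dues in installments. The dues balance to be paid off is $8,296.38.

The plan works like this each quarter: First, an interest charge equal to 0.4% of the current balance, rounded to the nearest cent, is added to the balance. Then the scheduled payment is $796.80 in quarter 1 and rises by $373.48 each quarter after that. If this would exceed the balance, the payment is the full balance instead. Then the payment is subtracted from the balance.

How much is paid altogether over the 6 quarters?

Quarter 1: $8,296.38 +$33.19 interest = $8,329.57; pay $796.80 → $7,532.77
Quarter 2: $7,532.77 +$30.13 interest = $7,562.90; pay $1,170.28 → $6,392.62
Quarter 3: $6,392.62 +$25.57 interest = $6,418.19; pay $1,543.76 → $4,874.43
Quarter 4: $4,874.43 +$19.50 interest = $4,893.93; pay $1,917.24 → $2,976.69
Quarter 5: $2,976.69 +$11.91 interest = $2,988.60; pay $2,290.72 → $697.88
Quarter 6: $697.88 +$2.79 interest = $700.67; pay $700.67 → $0.00
Total paid: $8,419.47

$8,419.47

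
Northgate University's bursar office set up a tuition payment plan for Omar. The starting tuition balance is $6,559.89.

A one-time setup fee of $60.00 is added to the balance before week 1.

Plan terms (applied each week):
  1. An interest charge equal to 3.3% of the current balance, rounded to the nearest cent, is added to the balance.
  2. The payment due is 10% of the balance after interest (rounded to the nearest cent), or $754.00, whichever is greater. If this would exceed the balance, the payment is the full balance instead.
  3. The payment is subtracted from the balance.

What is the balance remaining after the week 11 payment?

Week 1: opening $6,619.89; interest $218.46 → $6,838.35; payment $754.00; balance $6,084.35
Week 2: opening $6,084.35; interest $200.78 → $6,285.13; payment $754.00; balance $5,531.13
Week 3: opening $5,531.13; interest $182.53 → $5,713.66; payment $754.00; balance $4,959.66
Week 4: opening $4,959.66; interest $163.67 → $5,123.33; payment $754.00; balance $4,369.33
Week 5: opening $4,369.33; interest $144.19 → $4,513.52; payment $754.00; balance $3,759.52
Week 6: opening $3,759.52; interest $124.06 → $3,883.58; payment $754.00; balance $3,129.58
Week 7: opening $3,129.58; interest $103.28 → $3,232.86; payment $754.00; balance $2,478.86
Week 8: opening $2,478.86; interest $81.80 → $2,560.66; payment $754.00; balance $1,806.66
Week 9: opening $1,806.66; interest $59.62 → $1,866.28; payment $754.00; balance $1,112.28
Week 10: opening $1,112.28; interest $36.71 → $1,148.99; payment $754.00; balance $394.99
Week 11: opening $394.99; interest $13.03 → $408.02; payment $408.02; balance $0.00

$0.00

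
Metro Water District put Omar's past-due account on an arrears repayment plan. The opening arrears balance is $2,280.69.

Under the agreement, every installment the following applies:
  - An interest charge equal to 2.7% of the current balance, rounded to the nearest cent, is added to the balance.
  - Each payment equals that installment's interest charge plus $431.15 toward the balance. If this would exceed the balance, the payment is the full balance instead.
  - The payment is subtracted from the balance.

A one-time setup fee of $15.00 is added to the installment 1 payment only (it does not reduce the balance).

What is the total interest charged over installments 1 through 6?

Installment 1: opening $2,280.69; interest $61.58 → $2,342.27; payment $492.73 (+ $15.00 fee); balance $1,849.54
Installment 2: opening $1,849.54; interest $49.94 → $1,899.48; payment $481.09; balance $1,418.39
Installment 3: opening $1,418.39; interest $38.30 → $1,456.69; payment $469.45; balance $987.24
Installment 4: opening $987.24; interest $26.66 → $1,013.90; payment $457.81; balance $556.09
Installment 5: opening $556.09; interest $15.01 → $571.10; payment $446.16; balance $124.94
Installment 6: opening $124.94; interest $3.37 → $128.31; payment $128.31; balance $0.00
Total interest: $61.58 + $49.94 + $38.30 + $26.66 + $15.01 + $3.37 = $194.86

$194.86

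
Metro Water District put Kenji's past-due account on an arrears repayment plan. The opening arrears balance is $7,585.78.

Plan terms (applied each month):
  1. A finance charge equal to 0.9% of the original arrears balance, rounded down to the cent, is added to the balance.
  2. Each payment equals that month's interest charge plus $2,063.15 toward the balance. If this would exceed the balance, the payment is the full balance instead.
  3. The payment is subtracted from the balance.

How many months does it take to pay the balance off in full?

# | Opening | Interest | Payment | End bal
1 | $7,585.78 | $68.27 | $2,131.42 | $5,522.63
2 | $5,522.63 | $68.27 | $2,131.42 | $3,459.48
3 | $3,459.48 | $68.27 | $2,131.42 | $1,396.33
4 | $1,396.33 | $68.27 | $1,464.60 | $0.00
Balance reaches $0.00 in month 4.

4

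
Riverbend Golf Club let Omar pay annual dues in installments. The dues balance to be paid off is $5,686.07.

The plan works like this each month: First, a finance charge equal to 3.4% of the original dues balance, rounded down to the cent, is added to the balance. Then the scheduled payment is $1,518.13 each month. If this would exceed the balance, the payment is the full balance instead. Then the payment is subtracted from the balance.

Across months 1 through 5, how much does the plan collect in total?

$6,652.67

Month 1: opening $5,686.07; interest $193.32 → $5,879.39; payment $1,518.13; balance $4,361.26
Month 2: opening $4,361.26; interest $193.32 → $4,554.58; payment $1,518.13; balance $3,036.45
Month 3: opening $3,036.45; interest $193.32 → $3,229.77; payment $1,518.13; balance $1,711.64
Month 4: opening $1,711.64; interest $193.32 → $1,904.96; payment $1,518.13; balance $386.83
Month 5: opening $386.83; interest $193.32 → $580.15; payment $580.15; balance $0.00
Total paid: $6,652.67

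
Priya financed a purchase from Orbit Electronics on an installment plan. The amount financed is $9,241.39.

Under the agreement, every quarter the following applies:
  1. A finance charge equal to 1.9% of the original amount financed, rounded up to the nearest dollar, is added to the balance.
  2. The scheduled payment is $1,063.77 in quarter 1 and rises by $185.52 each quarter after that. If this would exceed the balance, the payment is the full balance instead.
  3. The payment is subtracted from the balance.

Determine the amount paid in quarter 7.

$1,307.97

Quarter 1: opening $9,241.39; interest $176.00 → $9,417.39; payment $1,063.77; balance $8,353.62
Quarter 2: opening $8,353.62; interest $176.00 → $8,529.62; payment $1,249.29; balance $7,280.33
Quarter 3: opening $7,280.33; interest $176.00 → $7,456.33; payment $1,434.81; balance $6,021.52
Quarter 4: opening $6,021.52; interest $176.00 → $6,197.52; payment $1,620.33; balance $4,577.19
Quarter 5: opening $4,577.19; interest $176.00 → $4,753.19; payment $1,805.85; balance $2,947.34
Quarter 6: opening $2,947.34; interest $176.00 → $3,123.34; payment $1,991.37; balance $1,131.97
Quarter 7: opening $1,131.97; interest $176.00 → $1,307.97; payment $1,307.97; balance $0.00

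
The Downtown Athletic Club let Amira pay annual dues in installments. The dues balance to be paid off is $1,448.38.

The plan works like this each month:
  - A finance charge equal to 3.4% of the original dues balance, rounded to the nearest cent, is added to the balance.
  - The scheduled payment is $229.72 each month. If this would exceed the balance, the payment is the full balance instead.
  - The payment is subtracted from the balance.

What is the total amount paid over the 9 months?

Month 1: opening $1,448.38; interest $49.24 → $1,497.62; payment $229.72; balance $1,267.90
Month 2: opening $1,267.90; interest $49.24 → $1,317.14; payment $229.72; balance $1,087.42
Month 3: opening $1,087.42; interest $49.24 → $1,136.66; payment $229.72; balance $906.94
Month 4: opening $906.94; interest $49.24 → $956.18; payment $229.72; balance $726.46
Month 5: opening $726.46; interest $49.24 → $775.70; payment $229.72; balance $545.98
Month 6: opening $545.98; interest $49.24 → $595.22; payment $229.72; balance $365.50
Month 7: opening $365.50; interest $49.24 → $414.74; payment $229.72; balance $185.02
Month 8: opening $185.02; interest $49.24 → $234.26; payment $229.72; balance $4.54
Month 9: opening $4.54; interest $49.24 → $53.78; payment $53.78; balance $0.00
Total paid: $1,891.54

$1,891.54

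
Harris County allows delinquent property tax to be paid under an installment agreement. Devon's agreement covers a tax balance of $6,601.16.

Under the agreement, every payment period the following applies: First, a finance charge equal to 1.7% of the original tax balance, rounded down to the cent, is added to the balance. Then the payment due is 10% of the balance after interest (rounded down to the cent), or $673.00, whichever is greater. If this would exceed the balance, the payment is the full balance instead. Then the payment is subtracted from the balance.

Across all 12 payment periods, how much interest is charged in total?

Payment period 1: opening $6,601.16; interest $112.21 → $6,713.37; payment $673.00; balance $6,040.37
Payment period 2: opening $6,040.37; interest $112.21 → $6,152.58; payment $673.00; balance $5,479.58
Payment period 3: opening $5,479.58; interest $112.21 → $5,591.79; payment $673.00; balance $4,918.79
Payment period 4: opening $4,918.79; interest $112.21 → $5,031.00; payment $673.00; balance $4,358.00
Payment period 5: opening $4,358.00; interest $112.21 → $4,470.21; payment $673.00; balance $3,797.21
Payment period 6: opening $3,797.21; interest $112.21 → $3,909.42; payment $673.00; balance $3,236.42
Payment period 7: opening $3,236.42; interest $112.21 → $3,348.63; payment $673.00; balance $2,675.63
Payment period 8: opening $2,675.63; interest $112.21 → $2,787.84; payment $673.00; balance $2,114.84
Payment period 9: opening $2,114.84; interest $112.21 → $2,227.05; payment $673.00; balance $1,554.05
Payment period 10: opening $1,554.05; interest $112.21 → $1,666.26; payment $673.00; balance $993.26
Payment period 11: opening $993.26; interest $112.21 → $1,105.47; payment $673.00; balance $432.47
Payment period 12: opening $432.47; interest $112.21 → $544.68; payment $544.68; balance $0.00
Total interest: $112.21 + $112.21 + $112.21 + $112.21 + $112.21 + $112.21 + $112.21 + $112.21 + $112.21 + $112.21 + $112.21 + $112.21 = $1,346.52

$1,346.52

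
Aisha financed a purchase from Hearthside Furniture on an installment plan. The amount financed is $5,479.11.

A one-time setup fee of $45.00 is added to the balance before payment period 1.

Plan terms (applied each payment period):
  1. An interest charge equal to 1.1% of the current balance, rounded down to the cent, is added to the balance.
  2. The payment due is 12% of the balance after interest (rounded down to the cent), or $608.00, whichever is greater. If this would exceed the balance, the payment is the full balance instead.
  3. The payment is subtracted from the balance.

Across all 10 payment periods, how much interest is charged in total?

Payment period 1: $5,524.11 +$60.76 interest = $5,584.87; pay $670.18 → $4,914.69
Payment period 2: $4,914.69 +$54.06 interest = $4,968.75; pay $608.00 → $4,360.75
Payment period 3: $4,360.75 +$47.96 interest = $4,408.71; pay $608.00 → $3,800.71
Payment period 4: $3,800.71 +$41.80 interest = $3,842.51; pay $608.00 → $3,234.51
Payment period 5: $3,234.51 +$35.57 interest = $3,270.08; pay $608.00 → $2,662.08
Payment period 6: $2,662.08 +$29.28 interest = $2,691.36; pay $608.00 → $2,083.36
Payment period 7: $2,083.36 +$22.91 interest = $2,106.27; pay $608.00 → $1,498.27
Payment period 8: $1,498.27 +$16.48 interest = $1,514.75; pay $608.00 → $906.75
Payment period 9: $906.75 +$9.97 interest = $916.72; pay $608.00 → $308.72
Payment period 10: $308.72 +$3.39 interest = $312.11; pay $312.11 → $0.00
Total interest: $60.76 + $54.06 + $47.96 + $41.80 + $35.57 + $29.28 + $22.91 + $16.48 + $9.97 + $3.39 = $322.18

$322.18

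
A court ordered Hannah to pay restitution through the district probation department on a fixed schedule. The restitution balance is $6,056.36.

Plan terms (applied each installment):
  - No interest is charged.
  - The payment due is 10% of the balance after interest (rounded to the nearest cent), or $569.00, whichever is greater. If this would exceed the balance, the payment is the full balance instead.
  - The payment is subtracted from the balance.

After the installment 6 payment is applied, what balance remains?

$2,605.72

Installment 1: $6,056.36 − $605.64 → $5,450.72
Installment 2: $5,450.72 − $569.00 → $4,881.72
Installment 3: $4,881.72 − $569.00 → $4,312.72
Installment 4: $4,312.72 − $569.00 → $3,743.72
Installment 5: $3,743.72 − $569.00 → $3,174.72
Installment 6: $3,174.72 − $569.00 → $2,605.72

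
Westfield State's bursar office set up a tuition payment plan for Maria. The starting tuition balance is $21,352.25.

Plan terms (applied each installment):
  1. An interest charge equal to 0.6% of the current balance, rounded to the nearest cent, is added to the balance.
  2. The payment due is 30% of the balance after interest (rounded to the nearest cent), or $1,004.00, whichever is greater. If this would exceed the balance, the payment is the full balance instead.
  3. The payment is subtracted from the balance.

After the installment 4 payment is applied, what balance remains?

$5,250.83

Installment 1: opening $21,352.25; interest $128.11 → $21,480.36; payment $6,444.11; balance $15,036.25
Installment 2: opening $15,036.25; interest $90.22 → $15,126.47; payment $4,537.94; balance $10,588.53
Installment 3: opening $10,588.53; interest $63.53 → $10,652.06; payment $3,195.62; balance $7,456.44
Installment 4: opening $7,456.44; interest $44.74 → $7,501.18; payment $2,250.35; balance $5,250.83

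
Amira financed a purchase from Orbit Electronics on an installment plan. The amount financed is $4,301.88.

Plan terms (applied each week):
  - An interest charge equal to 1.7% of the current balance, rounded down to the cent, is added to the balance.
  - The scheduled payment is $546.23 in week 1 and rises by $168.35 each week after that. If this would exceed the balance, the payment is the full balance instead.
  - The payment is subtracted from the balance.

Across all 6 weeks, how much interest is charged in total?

Week 1: $4,301.88 +$73.13 interest = $4,375.01; pay $546.23 → $3,828.78
Week 2: $3,828.78 +$65.08 interest = $3,893.86; pay $714.58 → $3,179.28
Week 3: $3,179.28 +$54.04 interest = $3,233.32; pay $882.93 → $2,350.39
Week 4: $2,350.39 +$39.95 interest = $2,390.34; pay $1,051.28 → $1,339.06
Week 5: $1,339.06 +$22.76 interest = $1,361.82; pay $1,219.63 → $142.19
Week 6: $142.19 +$2.41 interest = $144.60; pay $144.60 → $0.00
Total interest: $73.13 + $65.08 + $54.04 + $39.95 + $22.76 + $2.41 = $257.37

$257.37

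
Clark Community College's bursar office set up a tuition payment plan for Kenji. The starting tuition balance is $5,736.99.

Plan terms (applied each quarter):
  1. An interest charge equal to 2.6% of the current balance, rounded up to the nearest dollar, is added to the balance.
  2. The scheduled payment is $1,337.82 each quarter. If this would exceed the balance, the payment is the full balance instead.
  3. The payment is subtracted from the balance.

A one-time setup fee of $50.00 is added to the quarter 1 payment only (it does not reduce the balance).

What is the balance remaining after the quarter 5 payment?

$0.00

Quarter 1: $5,736.99 +$150.00 interest = $5,886.99; pay $1,337.82 (+ $50.00 fee) → $4,549.17
Quarter 2: $4,549.17 +$119.00 interest = $4,668.17; pay $1,337.82 → $3,330.35
Quarter 3: $3,330.35 +$87.00 interest = $3,417.35; pay $1,337.82 → $2,079.53
Quarter 4: $2,079.53 +$55.00 interest = $2,134.53; pay $1,337.82 → $796.71
Quarter 5: $796.71 +$21.00 interest = $817.71; pay $817.71 → $0.00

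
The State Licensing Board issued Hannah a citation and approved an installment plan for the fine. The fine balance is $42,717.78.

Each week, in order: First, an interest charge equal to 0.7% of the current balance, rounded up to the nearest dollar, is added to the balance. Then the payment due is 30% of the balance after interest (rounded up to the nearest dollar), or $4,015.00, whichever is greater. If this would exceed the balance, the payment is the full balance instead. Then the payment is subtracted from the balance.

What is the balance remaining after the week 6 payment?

Week 1: opening $42,717.78; interest $300.00 → $43,017.78; payment $12,906.00; balance $30,111.78
Week 2: opening $30,111.78; interest $211.00 → $30,322.78; payment $9,097.00; balance $21,225.78
Week 3: opening $21,225.78; interest $149.00 → $21,374.78; payment $6,413.00; balance $14,961.78
Week 4: opening $14,961.78; interest $105.00 → $15,066.78; payment $4,521.00; balance $10,545.78
Week 5: opening $10,545.78; interest $74.00 → $10,619.78; payment $4,015.00; balance $6,604.78
Week 6: opening $6,604.78; interest $47.00 → $6,651.78; payment $4,015.00; balance $2,636.78

$2,636.78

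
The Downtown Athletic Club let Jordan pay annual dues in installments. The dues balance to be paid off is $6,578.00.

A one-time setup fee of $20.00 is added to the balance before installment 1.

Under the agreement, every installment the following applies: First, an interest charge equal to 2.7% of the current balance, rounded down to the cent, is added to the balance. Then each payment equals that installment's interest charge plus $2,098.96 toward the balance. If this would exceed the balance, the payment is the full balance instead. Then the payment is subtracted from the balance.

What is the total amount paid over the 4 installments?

Installment 1: opening $6,598.00; interest $178.14 → $6,776.14; payment $2,277.10; balance $4,499.04
Installment 2: opening $4,499.04; interest $121.47 → $4,620.51; payment $2,220.43; balance $2,400.08
Installment 3: opening $2,400.08; interest $64.80 → $2,464.88; payment $2,163.76; balance $301.12
Installment 4: opening $301.12; interest $8.13 → $309.25; payment $309.25; balance $0.00
Total paid: $6,970.54

$6,970.54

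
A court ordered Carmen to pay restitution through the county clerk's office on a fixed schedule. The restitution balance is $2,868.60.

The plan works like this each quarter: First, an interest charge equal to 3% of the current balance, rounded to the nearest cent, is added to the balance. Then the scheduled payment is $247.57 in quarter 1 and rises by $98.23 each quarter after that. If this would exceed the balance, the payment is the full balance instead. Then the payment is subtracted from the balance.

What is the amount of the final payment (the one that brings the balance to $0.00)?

$298.85

Quarter 1: opening $2,868.60; interest $86.06 → $2,954.66; payment $247.57; balance $2,707.09
Quarter 2: opening $2,707.09; interest $81.21 → $2,788.30; payment $345.80; balance $2,442.50
Quarter 3: opening $2,442.50; interest $73.28 → $2,515.78; payment $444.03; balance $2,071.75
Quarter 4: opening $2,071.75; interest $62.15 → $2,133.90; payment $542.26; balance $1,591.64
Quarter 5: opening $1,591.64; interest $47.75 → $1,639.39; payment $640.49; balance $998.90
Quarter 6: opening $998.90; interest $29.97 → $1,028.87; payment $738.72; balance $290.15
Quarter 7: opening $290.15; interest $8.70 → $298.85; payment $298.85; balance $0.00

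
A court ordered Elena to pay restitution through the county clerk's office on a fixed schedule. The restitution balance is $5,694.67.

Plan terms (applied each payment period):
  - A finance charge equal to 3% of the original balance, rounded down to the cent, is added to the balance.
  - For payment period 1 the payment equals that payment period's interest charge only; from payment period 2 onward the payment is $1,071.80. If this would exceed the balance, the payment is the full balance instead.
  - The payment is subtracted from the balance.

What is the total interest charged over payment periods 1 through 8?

# | Opening | Interest | Payment | End bal
1 | $5,694.67 | $170.84 | $170.84 | $5,694.67
2 | $5,694.67 | $170.84 | $1,071.80 | $4,793.71
3 | $4,793.71 | $170.84 | $1,071.80 | $3,892.75
4 | $3,892.75 | $170.84 | $1,071.80 | $2,991.79
5 | $2,991.79 | $170.84 | $1,071.80 | $2,090.83
6 | $2,090.83 | $170.84 | $1,071.80 | $1,189.87
7 | $1,189.87 | $170.84 | $1,071.80 | $288.91
8 | $288.91 | $170.84 | $459.75 | $0.00
Total interest: $170.84 + $170.84 + $170.84 + $170.84 + $170.84 + $170.84 + $170.84 + $170.84 = $1,366.72

$1,366.72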